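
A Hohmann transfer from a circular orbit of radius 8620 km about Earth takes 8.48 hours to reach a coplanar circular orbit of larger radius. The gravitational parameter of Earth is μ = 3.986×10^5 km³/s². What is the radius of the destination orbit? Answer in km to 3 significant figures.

Transfer time t = 8.48 hours = 30528 s, and t = π√(a_t³/μ).
So a_t = (μ t²/π²)^(1/3) = (3.986×10^5 × (30528)² / π²)^(1/3) = 33513 km.
Since a_t = (r₁ + r₂)/2, r₂ = 2a_t − r₁ = 2×33513 − 8620 = 58406 km.

r₂ = 58400 km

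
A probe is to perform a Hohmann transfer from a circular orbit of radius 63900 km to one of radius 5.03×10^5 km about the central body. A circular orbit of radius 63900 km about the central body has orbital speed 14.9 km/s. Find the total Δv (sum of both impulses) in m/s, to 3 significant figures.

Δv = 7740 m/s

From the circular-orbit relation v² = μ/r at r = 63900 km: μ = v²r = (14.9)² × 63900 = 1.41864×10^7 km³/s².
The Hohmann ellipse has a_t = (r₁ + r₂)/2 = 2.8345×10^5 km.
Circular speed at r₁: v₁ = √(μ/r₁) = √(1.41864×10^7/63900) = 14.900 km/s.
On the transfer ellipse at r₁, vis-viva equation gives v_p = √[μ(2/r₁ − 1/a_t)] = 19.849 km/s.
First burn Δv₁ = |v_p − v₁| = 4.949 km/s.
Circular speed at r₂: v₂ = √(μ/r₂) = 5.311 km/s.
Transfer-orbit speed at r₂: v_a = √[μ(2/r₂ − 1/a_t)] = 2.522 km/s.
Second burn Δv₂ = |v₂ − v_a| = 2.789 km/s.
Total Δv = Δv₁ + Δv₂ = 7.738 km/s.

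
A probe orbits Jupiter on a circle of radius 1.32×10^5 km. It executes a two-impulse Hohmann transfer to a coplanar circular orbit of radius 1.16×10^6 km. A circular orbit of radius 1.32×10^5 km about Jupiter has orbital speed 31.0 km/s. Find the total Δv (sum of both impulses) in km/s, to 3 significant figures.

From the circular-orbit relation v² = μ/r at r = 1.32×10^5 km: μ = v²r = (31.0)² × 1.32×10^5 = 1.26852×10^8 km³/s².
Transfer-ellipse semi-major axis a_t = (r₁ + r₂)/2 = (1.320×10^5 + 1.160×10^6)/2 = 6.460×10^5 km.
Circular speed at r₁: v₁ = √(μ/r₁) = √(1.26852×10^8/1.320×10^5) = 31.00 km/s.
On the transfer ellipse at r₁, vis-viva equation gives v_p = √[μ(2/r₁ − 1/a_t)] = 41.54 km/s.
First burn Δv₁ = |v_p − v₁| = 10.54 km/s.
Circular speed at r₂: v₂ = √(μ/r₂) = 10.457 km/s.
Transfer-orbit speed at r₂: v_a = √[μ(2/r₂ − 1/a_t)] = 4.7271 km/s.
Second burn Δv₂ = |v₂ − v_a| = 5.730 km/s.
Δv = Δv₁ + Δv₂ = 10.54 + 5.730 = 16.27 km/s.

Δv = 16.3 km/s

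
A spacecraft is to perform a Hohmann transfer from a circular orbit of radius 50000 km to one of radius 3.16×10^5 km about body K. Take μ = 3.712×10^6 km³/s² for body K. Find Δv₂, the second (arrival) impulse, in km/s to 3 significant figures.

The Hohmann ellipse has a_t = (r₁ + r₂)/2 = 1.830×10^5 km.
Circular speed at r = 3.160×10^5 km: v_c = √(μ/r) = 3.4274 km/s.
Vis-viva on the transfer ellipse at r = 3.160×10^5 km gives v_t = √[μ(2/r − 1/a_t)] = 1.7915 km/s.
Δv₂ = |v_t − v_c| = |1.7915 − 3.4274| = 1.636 km/s.

Δv₂ = 1.64 km/s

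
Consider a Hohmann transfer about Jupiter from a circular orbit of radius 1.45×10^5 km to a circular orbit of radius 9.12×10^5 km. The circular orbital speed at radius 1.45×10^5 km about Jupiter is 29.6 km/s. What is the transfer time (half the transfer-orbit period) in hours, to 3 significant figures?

t = 29.7 hours

From the circular-orbit relation v² = μ/r at r = 1.45×10^5 km: μ = v²r = (29.6)² × 1.45×10^5 = 1.27043×10^8 km³/s².
The Hohmann ellipse has a_t = (r₁ + r₂)/2 = 5.285×10^5 km.
By Kepler's third law the transfer-orbit period is T = 2π√(a_t³/μ), so t = T/2 = 1.0709×10^5 s.
Converting: 1.0709×10^5 s ÷ 3600 s/hour = 29.7 hours.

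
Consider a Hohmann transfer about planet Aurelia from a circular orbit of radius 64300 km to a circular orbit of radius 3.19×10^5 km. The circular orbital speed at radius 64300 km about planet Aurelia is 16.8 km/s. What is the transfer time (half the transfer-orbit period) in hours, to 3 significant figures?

t = 17.2 hours

From the circular-orbit relation v² = μ/r at r = 64300 km: μ = v²r = (16.8)² × 64300 = 1.81480×10^7 km³/s².
Transfer-ellipse semi-major axis a_t = (r₁ + r₂)/2 = (64300 + 3.190×10^5)/2 = 1.9165×10^5 km.
By Kepler's third law the transfer-orbit period is T = 2π√(a_t³/μ), so t = T/2 = 61870 s.
Converting: 61870 s ÷ 3600 s/hour = 17.2 hours.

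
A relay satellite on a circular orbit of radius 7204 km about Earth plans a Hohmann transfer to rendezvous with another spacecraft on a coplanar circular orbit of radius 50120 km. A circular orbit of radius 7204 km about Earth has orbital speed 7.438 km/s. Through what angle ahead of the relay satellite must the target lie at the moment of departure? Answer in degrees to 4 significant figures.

From the circular-orbit relation v² = μ/r at r = 7204 km: μ = v²r = (7.438)² × 7204 = 3.98553×10^5 km³/s².
Semi-major axis of the transfer orbit: a_t = (7204 + 50120)/2 = 28662 km.
Transfer time t = π√(a_t³/μ) = 24147 s.
Target angular speed ω₂ = √(μ/r₂³) = 5.6263×10^-5 rad/s.
Angle swept by the target during transfer: ω₂·t = 1.3586 rad = 77.84°.
The relay satellite traverses 180° on the transfer ellipse, so the target must lead by 180° − 77.84° = 102.2°.

φ = 102.2°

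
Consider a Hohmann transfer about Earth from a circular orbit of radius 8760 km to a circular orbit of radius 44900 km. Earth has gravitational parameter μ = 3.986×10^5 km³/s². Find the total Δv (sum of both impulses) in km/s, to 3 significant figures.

Semi-major axis of the transfer orbit: a_t = (8760 + 44900)/2 = 26830 km.
At r₁ the circular-orbit speed is v₁ = √(μ/r₁) = 6.7455 km/s.
Transfer-orbit speed at r₁ (vis-viva): v_p = √[μ(2/r₁ − 1/a_t)] = 8.7263 km/s.
First burn Δv₁ = |v_p − v₁| = 1.981 km/s.
Circular speed at r₂: v₂ = √(μ/r₂) = 2.980 km/s.
Transfer-orbit speed at r₂: v_a = √[μ(2/r₂ − 1/a_t)] = 1.703 km/s.
Second burn Δv₂ = |v₂ − v_a| = 1.277 km/s.
Total Δv = Δv₁ + Δv₂ = 3.258 km/s.

Δv = 3.26 km/s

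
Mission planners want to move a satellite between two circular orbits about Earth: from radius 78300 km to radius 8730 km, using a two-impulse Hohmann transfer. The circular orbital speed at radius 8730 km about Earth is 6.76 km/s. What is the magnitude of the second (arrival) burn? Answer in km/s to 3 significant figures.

From the circular-orbit relation v² = μ/r at r = 8730 km: μ = v²r = (6.76)² × 8730 = 3.98940×10^5 km³/s².
Semi-major axis of the transfer orbit: a_t = (78300 + 8730)/2 = 43515 km.
Circular speed at r = 8730 km: v_c = √(μ/r) = 6.760 km/s.
Transfer-orbit speed at the same r (vis-viva, a = a_t): v_t = √[μ(2/r − 1/a_t)] = 9.068 km/s.
Δv₂ = |v_t − v_c| = |9.068 − 6.760| = 2.308 km/s.

Δv₂ = 2.31 km/s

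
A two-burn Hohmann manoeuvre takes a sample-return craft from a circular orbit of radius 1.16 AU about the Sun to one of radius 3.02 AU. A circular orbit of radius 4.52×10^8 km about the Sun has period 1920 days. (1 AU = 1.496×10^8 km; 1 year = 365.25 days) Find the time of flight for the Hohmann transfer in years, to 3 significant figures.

t = 1.51 years

From Kepler's third law T² = 4π²r³/μ at r = 4.52×10^8 km, T = 1920 days = 1920 × 86400 s = 1.65888×10^8 s: μ = 4π²r³/T² = 1.32478×10^11 km³/s².
In km: r₁ = 1.16 × 1.496×10^8 = 1.73536×10^8 km; r₂ = 3.02 × 1.496×10^8 = 4.51792×10^8 km.
Semi-major axis of the transfer orbit: a_t = (1.73536×10^8 + 4.51792×10^8)/2 = 3.12664×10^8 km.
Transfer time t = π√(a_t³/μ) = π√((3.12664×10^8)³ / 1.32478×10^11) = 4.772×10^7 s.
Converting: 4.772×10^7 s ÷ 3.15576×10^7 s/year (365.25 × 86400) = 1.51 years.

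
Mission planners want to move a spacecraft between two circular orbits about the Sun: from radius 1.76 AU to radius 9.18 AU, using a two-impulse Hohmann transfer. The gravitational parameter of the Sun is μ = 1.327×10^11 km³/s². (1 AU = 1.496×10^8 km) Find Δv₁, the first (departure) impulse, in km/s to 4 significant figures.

Δv₁ = 6.633 km/s

In km: r₁ = 1.76 × 1.496×10^8 = 2.63296×10^8 km; r₂ = 9.18 × 1.496×10^8 = 1.373328×10^9 km.
Transfer-ellipse semi-major axis a_t = (r₁ + r₂)/2 = (2.63296×10^8 + 1.373328×10^9)/2 = 8.18312×10^8 km.
On the circular orbit at r = 2.63296×10^8 km, v_c = √(μ/r) = 22.450 km/s.
Vis-viva on the transfer ellipse at r = 2.63296×10^8 km gives v_t = √[μ(2/r − 1/a_t)] = 29.083 km/s.
Δv₁ = |v_t − v_c| = |29.083 − 22.450| = 6.633 km/s.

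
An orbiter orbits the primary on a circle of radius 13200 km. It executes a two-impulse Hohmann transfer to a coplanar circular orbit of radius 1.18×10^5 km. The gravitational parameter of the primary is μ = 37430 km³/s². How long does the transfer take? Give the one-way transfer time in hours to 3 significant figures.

t = 75.8 hours

Transfer-ellipse semi-major axis a_t = (r₁ + r₂)/2 = (13200 + 1.180×10^5)/2 = 65600 km.
By Kepler's third law the transfer-orbit period is T = 2π√(a_t³/μ), so t = T/2 = 2.728×10^5 s.
Converting: 2.728×10^5 s ÷ 3600 s/hour = 75.8 hours.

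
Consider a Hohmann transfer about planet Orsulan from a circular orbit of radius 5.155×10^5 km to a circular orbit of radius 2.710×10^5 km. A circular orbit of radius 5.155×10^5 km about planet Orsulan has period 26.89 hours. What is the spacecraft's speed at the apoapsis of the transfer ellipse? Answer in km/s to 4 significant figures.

v = 27.78 km/s

From Kepler's third law T² = 4π²r³/μ at r = 5.155×10^5 km, T = 26.89 hours = 26.89 × 3600 s = 96804 s: μ = 4π²r³/T² = 5.77111×10^8 km³/s².
Transfer-ellipse semi-major axis a_t = (r₁ + r₂)/2 = (5.155×10^5 + 2.710×10^5)/2 = 3.9325×10^5 km.
At apoapsis, r = 5.155×10^5 km.
Vis-viva: v = √[μ(2/r − 1/a_t)] = √[5.77111×10^8 × (2/5.155×10^5 − 1/3.9325×10^5)] = 27.78 km/s.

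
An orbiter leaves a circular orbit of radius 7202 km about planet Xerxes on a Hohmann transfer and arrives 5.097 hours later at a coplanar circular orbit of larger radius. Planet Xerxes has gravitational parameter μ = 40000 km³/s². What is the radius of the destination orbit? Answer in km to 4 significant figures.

r₂ = 14980 km

Transfer time t = 5.097 hours = 18349.2 s, and t = π√(a_t³/μ).
So a_t = (μ t²/π²)^(1/3) = (40000 × (18349.2)² / π²)^(1/3) = 11092 km.
Since a_t = (r₁ + r₂)/2, r₂ = 2a_t − r₁ = 2×11092 − 7202 = 14982 km.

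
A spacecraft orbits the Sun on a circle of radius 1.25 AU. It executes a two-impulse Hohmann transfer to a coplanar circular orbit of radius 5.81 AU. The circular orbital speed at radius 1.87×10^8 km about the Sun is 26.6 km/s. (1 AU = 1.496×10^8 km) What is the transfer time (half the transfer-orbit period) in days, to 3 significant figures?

From the circular-orbit relation v² = μ/r at r = 1.87×10^8 km: μ = v²r = (26.6)² × 1.87×10^8 = 1.32314×10^11 km³/s².
In km: r₁ = 1.25 × 1.496×10^8 = 1.870×10^8 km; r₂ = 5.81 × 1.496×10^8 = 8.69176×10^8 km.
The Hohmann ellipse has a_t = (r₁ + r₂)/2 = 5.28088×10^8 km.
Transfer time t = π√(a_t³/μ) = π√((5.28088×10^8)³ / 1.32314×10^11) = 1.048×10^8 s.
Converting: 1.048×10^8 s ÷ 86400 s/day = 1210 days.

t = 1210 days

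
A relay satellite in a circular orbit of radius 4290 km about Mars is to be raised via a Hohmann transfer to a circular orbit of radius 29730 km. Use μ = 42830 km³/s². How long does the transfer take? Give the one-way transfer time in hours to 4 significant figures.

Semi-major axis of the transfer orbit: a_t = (4290 + 29730)/2 = 17010 km.
Half the transfer-orbit period gives t = π√(a_t³/μ) = 33677 s.
Converting: 33677 s ÷ 3600 s/hour = 9.355 hours.

t = 9.355 hours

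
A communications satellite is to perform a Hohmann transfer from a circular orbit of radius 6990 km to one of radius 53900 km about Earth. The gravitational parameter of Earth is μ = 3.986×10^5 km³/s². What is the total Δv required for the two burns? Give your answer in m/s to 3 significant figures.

Transfer-ellipse semi-major axis a_t = (r₁ + r₂)/2 = (6990 + 53900)/2 = 30445 km.
Circular speed at r₁: v₁ = √(μ/r₁) = √(3.986×10^5/6990) = 7.55144 km/s.
On the transfer ellipse at r₁, v² = μ(2/r − 1/a) gives v_p = √[μ(2/r₁ − 1/a_t)] = 10.0477 km/s.
First burn Δv₁ = |v_p − v₁| = 2.4963 km/s.
At r₂, v₂ = √(μ/r₂) = 2.7194 km/s.
Transfer-orbit speed at r₂: v_a = √[μ(2/r₂ − 1/a_t)] = 1.3030 km/s.
Second burn Δv₂ = |v₂ − v_a| = 1.4164 km/s.
Total Δv = Δv₁ + Δv₂ = 3.913 km/s.

Δv = 3910 m/s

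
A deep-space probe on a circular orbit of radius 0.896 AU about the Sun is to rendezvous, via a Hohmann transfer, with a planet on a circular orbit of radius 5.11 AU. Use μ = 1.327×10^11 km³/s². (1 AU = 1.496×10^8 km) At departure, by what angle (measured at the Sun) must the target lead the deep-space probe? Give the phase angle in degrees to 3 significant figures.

In km: r₁ = 0.896 × 1.496×10^8 = 1.340416×10^8 km; r₂ = 5.11 × 1.496×10^8 = 7.64456×10^8 km.
Transfer-ellipse semi-major axis a_t = (r₁ + r₂)/2 = (1.340416×10^8 + 7.64456×10^8)/2 = 4.492488×10^8 km.
Transfer time t = π√(a_t³/μ) = 8.2119×10^7 s.
Target angular speed ω₂ = √(μ/r₂³) = 1.7235×10^-8 rad/s.
Angle swept by the target during transfer: ω₂·t = 1.4153 rad = 81.09°.
Arrival is 180° from departure on the ellipse, so φ = 180° − 81.09° = 98.9°.

φ = 98.9°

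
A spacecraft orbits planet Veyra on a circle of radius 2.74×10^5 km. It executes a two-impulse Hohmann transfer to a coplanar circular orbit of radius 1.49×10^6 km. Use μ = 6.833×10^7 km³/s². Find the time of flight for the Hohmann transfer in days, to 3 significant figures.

t = 3.64 days

The Hohmann ellipse has a_t = (r₁ + r₂)/2 = 8.820×10^5 km.
Half the transfer-orbit period gives t = π√(a_t³/μ) = 3.148×10^5 s.
Converting: 3.148×10^5 s ÷ 86400 s/day = 3.64 days.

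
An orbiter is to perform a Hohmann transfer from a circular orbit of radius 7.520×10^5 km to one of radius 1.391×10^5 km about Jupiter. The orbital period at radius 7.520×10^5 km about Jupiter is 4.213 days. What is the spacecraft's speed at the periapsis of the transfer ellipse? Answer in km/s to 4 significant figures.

From Kepler's third law T² = 4π²r³/μ at r = 7.520×10^5 km, T = 4.213 days = 4.213 × 86400 s = 3.640032×10^5 s: μ = 4π²r³/T² = 1.26708×10^8 km³/s².
Transfer-ellipse semi-major axis a_t = (r₁ + r₂)/2 = (7.520×10^5 + 1.391×10^5)/2 = 4.4555×10^5 km.
At periapsis, r = 1.391×10^5 km.
From the vis-viva equation, v = √[μ(2/r − 1/a_t)] = 39.21 km/s.

v = 39.21 km/s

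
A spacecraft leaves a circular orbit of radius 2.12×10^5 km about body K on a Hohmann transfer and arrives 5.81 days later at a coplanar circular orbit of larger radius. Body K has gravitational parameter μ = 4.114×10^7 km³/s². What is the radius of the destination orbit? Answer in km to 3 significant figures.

r₂ = 1.82×10^6 km

Transfer time t = 5.81 days = 5.01984×10^5 s, and t = π√(a_t³/μ).
So a_t = (μ t²/π²)^(1/3) = (4.114×10^7 × (5.01984×10^5)² / π²)^(1/3) = 1.0165×10^6 km.
Since a_t = (r₁ + r₂)/2, r₂ = 2a_t − r₁ = 2×1.0165×10^6 − 2.120×10^5 = 1.821×10^6 km.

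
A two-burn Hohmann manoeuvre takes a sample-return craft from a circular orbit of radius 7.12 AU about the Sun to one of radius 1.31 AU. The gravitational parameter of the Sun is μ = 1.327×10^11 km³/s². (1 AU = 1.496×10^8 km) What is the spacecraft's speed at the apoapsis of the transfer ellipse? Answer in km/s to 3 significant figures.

In km: r₁ = 7.12 × 1.496×10^8 = 1.065152×10^9 km; r₂ = 1.31 × 1.496×10^8 = 1.95976×10^8 km.
The Hohmann ellipse has a_t = (r₁ + r₂)/2 = 6.30564×10^8 km.
At apoapsis, r = 1.065152×10^9 km.
From the vis-viva equation, v = √[μ(2/r − 1/a_t)] = 6.223 km/s.

v = 6.22 km/s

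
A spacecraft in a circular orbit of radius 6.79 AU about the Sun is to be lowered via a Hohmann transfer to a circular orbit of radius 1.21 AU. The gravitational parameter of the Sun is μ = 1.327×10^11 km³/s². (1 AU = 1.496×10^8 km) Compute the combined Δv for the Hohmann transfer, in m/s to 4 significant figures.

In km: r₁ = 6.79 × 1.496×10^8 = 1.015784×10^9 km; r₂ = 1.21 × 1.496×10^8 = 1.81016×10^8 km.
Semi-major axis of the transfer orbit: a_t = (1.015784×10^9 + 1.81016×10^8)/2 = 5.984×10^8 km.
Circular speed at r₁: v₁ = √(μ/r₁) = √(1.327×10^11/1.015784×10^9) = 11.4297 km/s.
Transfer-orbit speed at r₁ (v² = μ(2/r − 1/a)): v_a = √[μ(2/r₁ − 1/a_t)] = 6.28633 km/s.
First burn Δv₁ = |v_a − v₁| = 5.143 km/s.
At r₂, v₂ = √(μ/r₂) = 27.0755 km/s.
Transfer-orbit speed at r₂: v_p = √[μ(2/r₂ − 1/a_t)] = 35.2762 km/s.
Second burn Δv₂ = |v₂ − v_p| = 8.201 km/s.
Δv = Δv₁ + Δv₂ = 5.143 + 8.201 = 13.34 km/s.

Δv = 13340 m/s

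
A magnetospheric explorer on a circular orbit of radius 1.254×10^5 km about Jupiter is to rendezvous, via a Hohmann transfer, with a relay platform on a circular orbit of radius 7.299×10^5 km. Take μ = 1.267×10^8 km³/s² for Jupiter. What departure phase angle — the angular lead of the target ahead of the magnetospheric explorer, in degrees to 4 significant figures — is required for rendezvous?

The Hohmann ellipse has a_t = (r₁ + r₂)/2 = 4.2765×10^5 km.
Transfer time t = π√(a_t³/μ) = 78050 s.
Target angular speed ω₂ = √(μ/r₂³) = 1.805×10^-5 rad/s.
Angle swept by the target during transfer: ω₂·t = 1.409 rad = 80.73°.
The magnetospheric explorer traverses 180° on the transfer ellipse, so the target must lead by 180° − 80.73° = 99.27°.

φ = 99.27°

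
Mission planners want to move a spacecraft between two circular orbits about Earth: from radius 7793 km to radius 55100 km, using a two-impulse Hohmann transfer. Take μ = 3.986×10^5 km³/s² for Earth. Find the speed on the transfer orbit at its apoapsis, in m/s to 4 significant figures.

Transfer-ellipse semi-major axis a_t = (r₁ + r₂)/2 = (7793 + 55100)/2 = 31446.5 km.
At apoapsis, r = 55100 km.
Vis-viva: v = √[μ(2/r − 1/a_t)] = √[3.986×10^5 × (2/55100 − 1/31446.5)] = 1.339 km/s.

v = 1339 m/s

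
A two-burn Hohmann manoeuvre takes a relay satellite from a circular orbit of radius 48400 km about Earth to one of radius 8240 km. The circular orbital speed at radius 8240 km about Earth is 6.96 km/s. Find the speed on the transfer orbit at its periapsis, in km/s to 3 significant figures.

v = 9.10 km/s

From the circular-orbit relation v² = μ/r at r = 8240 km: μ = v²r = (6.96)² × 8240 = 3.99159×10^5 km³/s².
Semi-major axis of the transfer orbit: a_t = (48400 + 8240)/2 = 28320 km.
The periapsis of the transfer ellipse is at r = 8240 km.
Vis-viva: v = √[μ(2/r − 1/a_t)] = √[3.99159×10^5 × (2/8240 − 1/28320)] = 9.099 km/s.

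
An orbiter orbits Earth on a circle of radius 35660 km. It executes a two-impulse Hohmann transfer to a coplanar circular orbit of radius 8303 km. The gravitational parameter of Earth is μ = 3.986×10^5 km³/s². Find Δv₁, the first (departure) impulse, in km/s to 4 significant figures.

Δv₁ = 1.289 km/s

Semi-major axis of the transfer orbit: a_t = (35660 + 8303)/2 = 21981.5 km.
On the circular orbit at r = 35660 km, v_c = √(μ/r) = 3.34332 km/s.
Vis-viva on the transfer ellipse at r = 35660 km gives v_t = √[μ(2/r − 1/a_t)] = 2.05479 km/s.
Δv₁ = |v_t − v_c| = |2.05479 − 3.34332| = 1.289 km/s.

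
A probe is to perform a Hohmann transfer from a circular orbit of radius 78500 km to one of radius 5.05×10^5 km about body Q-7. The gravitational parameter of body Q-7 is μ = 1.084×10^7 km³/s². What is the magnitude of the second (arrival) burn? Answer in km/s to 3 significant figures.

Δv₂ = 2.23 km/s

Semi-major axis of the transfer orbit: a_t = (78500 + 5.050×10^5)/2 = 2.9175×10^5 km.
On the circular orbit at r = 5.050×10^5 km, v_c = √(μ/r) = 4.633 km/s.
Vis-viva on the transfer ellipse at r = 5.050×10^5 km gives v_t = √[μ(2/r − 1/a_t)] = 2.403 km/s.
Δv₂ = |v_t − v_c| = |2.403 − 4.633| = 2.230 km/s.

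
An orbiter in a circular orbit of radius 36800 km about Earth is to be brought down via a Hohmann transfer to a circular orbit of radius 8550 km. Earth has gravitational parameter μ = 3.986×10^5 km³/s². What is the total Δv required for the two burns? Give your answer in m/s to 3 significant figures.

Δv = 3140 m/s

Transfer-ellipse semi-major axis a_t = (r₁ + r₂)/2 = (36800 + 8550)/2 = 22675 km.
Circular speed at r₁: v₁ = √(μ/r₁) = √(3.986×10^5/36800) = 3.2911 km/s.
Transfer-orbit speed at r₁ (v² = μ(2/r − 1/a)): v_a = √[μ(2/r₁ − 1/a_t)] = 2.0209 km/s.
First burn Δv₁ = |v_a − v₁| = 1.2702 km/s.
Circular speed at r₂: v₂ = √(μ/r₂) = 6.827875 km/s.
Transfer-orbit speed at r₂: v_p = √[μ(2/r₂ − 1/a_t)] = 8.698329 km/s.
Second burn Δv₂ = |v₂ − v_p| = 1.8705 km/s.
Δv = Δv₁ + Δv₂ = 1.2702 + 1.8705 = 3.141 km/s.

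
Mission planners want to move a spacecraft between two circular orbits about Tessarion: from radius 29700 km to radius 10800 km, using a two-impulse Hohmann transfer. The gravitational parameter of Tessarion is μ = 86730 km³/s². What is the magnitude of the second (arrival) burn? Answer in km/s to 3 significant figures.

Δv₂ = 0.598 km/s

The Hohmann ellipse has a_t = (r₁ + r₂)/2 = 20250 km.
On the circular orbit at r = 10800 km, v_c = √(μ/r) = 2.8338 km/s.
Transfer-orbit speed at the same r (vis-viva, a = a_t): v_t = √[μ(2/r − 1/a_t)] = 3.4319 km/s.
Δv₂ = |v_t − v_c| = |3.4319 − 2.8338| = 0.5981 km/s.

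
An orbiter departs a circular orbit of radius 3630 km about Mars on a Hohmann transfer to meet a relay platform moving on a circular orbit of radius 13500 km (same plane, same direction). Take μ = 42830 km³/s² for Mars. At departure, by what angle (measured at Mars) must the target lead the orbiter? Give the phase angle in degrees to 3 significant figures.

The Hohmann ellipse has a_t = (r₁ + r₂)/2 = 8565 km.
Transfer time t = π√(a_t³/μ) = 12033 s.
Target angular speed ω₂ = √(μ/r₂³) = 1.3194×10^-4 rad/s.
Angle swept by the target during transfer: ω₂·t = 1.5876 rad = 90.96°.
Arrival is 180° from departure on the ellipse, so φ = 180° − 90.96° = 89.0°.

φ = 89.0°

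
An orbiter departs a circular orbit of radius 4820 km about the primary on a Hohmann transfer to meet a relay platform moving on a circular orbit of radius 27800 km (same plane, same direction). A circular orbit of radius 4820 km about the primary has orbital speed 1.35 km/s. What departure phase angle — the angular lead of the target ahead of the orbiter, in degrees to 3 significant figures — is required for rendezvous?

φ = 99.1°

From the circular-orbit relation v² = μ/r at r = 4820 km: μ = v²r = (1.35)² × 4820 = 8784.45 km³/s².
The Hohmann ellipse has a_t = (r₁ + r₂)/2 = 16310 km.
Transfer time t = π√(a_t³/μ) = 69820 s.
The target's mean motion on its circular orbit is ω₂ = √(μ/r₂³) = 2.022×10^-5 rad/s.
Angle swept by the target during transfer: ω₂·t = 1.4118 rad = 80.89°.
The orbiter traverses 180° on the transfer ellipse, so the target must lead by 180° − 80.89° = 99.1°.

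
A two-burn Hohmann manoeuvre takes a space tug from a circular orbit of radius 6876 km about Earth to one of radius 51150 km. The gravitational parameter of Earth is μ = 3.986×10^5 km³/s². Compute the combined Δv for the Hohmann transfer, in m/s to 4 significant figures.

Transfer-ellipse semi-major axis a_t = (r₁ + r₂)/2 = (6876 + 51150)/2 = 29013 km.
At r₁ the circular-orbit speed is v₁ = √(μ/r₁) = 7.613787 km/s.
On the transfer ellipse at r₁, vis-viva equation gives v_p = √[μ(2/r₁ − 1/a_t)] = 10.10944 km/s.
First burn Δv₁ = |v_p − v₁| = 2.4957 km/s.
At r₂, v₂ = √(μ/r₂) = 2.7916 km/s.
Transfer-orbit speed at r₂: v_a = √[μ(2/r₂ − 1/a_t)] = 1.3590 km/s.
Second burn Δv₂ = |v₂ − v_a| = 1.4326 km/s.
Δv = Δv₁ + Δv₂ = 2.4957 + 1.4326 = 3.928 km/s.

Δv = 3928 m/s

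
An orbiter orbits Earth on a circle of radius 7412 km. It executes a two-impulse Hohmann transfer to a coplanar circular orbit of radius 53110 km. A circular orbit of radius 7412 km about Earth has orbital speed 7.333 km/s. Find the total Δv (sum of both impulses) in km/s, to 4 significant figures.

From the circular-orbit relation v² = μ/r at r = 7412 km: μ = v²r = (7.333)² × 7412 = 3.98565×10^5 km³/s².
The Hohmann ellipse has a_t = (r₁ + r₂)/2 = 30261 km.
At r₁ the circular-orbit speed is v₁ = √(μ/r₁) = 7.3330 km/s.
On the transfer ellipse at r₁, vis-viva equation gives v_p = √[μ(2/r₁ − 1/a_t)] = 9.7147 km/s.
First burn Δv₁ = |v_p − v₁| = 2.3817 km/s.
At r₂, v₂ = √(μ/r₂) = 2.73944 km/s.
Transfer-orbit speed at r₂: v_a = √[μ(2/r₂ − 1/a_t)] = 1.35577 km/s.
Second burn Δv₂ = |v₂ − v_a| = 1.3837 km/s.
Total Δv = Δv₁ + Δv₂ = 3.765 km/s.

Δv = 3.765 km/s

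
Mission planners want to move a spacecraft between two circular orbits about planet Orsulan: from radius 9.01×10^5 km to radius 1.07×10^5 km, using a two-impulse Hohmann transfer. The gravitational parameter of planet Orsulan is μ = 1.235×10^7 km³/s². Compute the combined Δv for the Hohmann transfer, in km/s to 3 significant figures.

Δv = 5.62 km/s

Semi-major axis of the transfer orbit: a_t = (9.010×10^5 + 1.070×10^5)/2 = 5.040×10^5 km.
At r₁ the circular-orbit speed is v₁ = √(μ/r₁) = 3.702 km/s.
On the transfer ellipse at r₁, v² = μ(2/r − 1/a) gives v_a = √[μ(2/r₁ − 1/a_t)] = 1.706 km/s.
First burn Δv₁ = |v_a − v₁| = 1.996 km/s.
Circular speed at r₂: v₂ = √(μ/r₂) = 10.743 km/s.
Transfer-orbit speed at r₂: v_p = √[μ(2/r₂ − 1/a_t)] = 14.364 km/s.
Second burn Δv₂ = |v₂ − v_p| = 3.621 km/s.
Δv = Δv₁ + Δv₂ = 1.996 + 3.621 = 5.617 km/s.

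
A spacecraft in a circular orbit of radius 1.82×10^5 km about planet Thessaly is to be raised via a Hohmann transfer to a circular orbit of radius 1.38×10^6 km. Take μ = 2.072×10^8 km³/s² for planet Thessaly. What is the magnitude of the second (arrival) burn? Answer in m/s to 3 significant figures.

Δv₂ = 6340 m/s

Transfer-ellipse semi-major axis a_t = (r₁ + r₂)/2 = (1.820×10^5 + 1.380×10^6)/2 = 7.810×10^5 km.
Circular speed at r = 1.380×10^6 km: v_c = √(μ/r) = 12.253 km/s.
Transfer-orbit speed at the same r (vis-viva, a = a_t): v_t = √[μ(2/r − 1/a_t)] = 5.9151 km/s.
Δv₂ = |v_t − v_c| = |5.9151 − 12.253| = 6.338 km/s.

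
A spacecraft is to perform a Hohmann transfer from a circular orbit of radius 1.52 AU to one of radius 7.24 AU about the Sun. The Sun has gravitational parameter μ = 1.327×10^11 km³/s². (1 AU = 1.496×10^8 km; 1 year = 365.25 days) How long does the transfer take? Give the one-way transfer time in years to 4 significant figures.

t = 4.584 years

In km: r₁ = 1.52 × 1.496×10^8 = 2.27392×10^8 km; r₂ = 7.24 × 1.496×10^8 = 1.083104×10^9 km.
Transfer-ellipse semi-major axis a_t = (r₁ + r₂)/2 = (2.27392×10^8 + 1.083104×10^9)/2 = 6.55248×10^8 km.
Transfer time t = π√(a_t³/μ) = π√((6.55248×10^8)³ / 1.327×10^11) = 1.4465×10^8 s.
Converting: 1.4465×10^8 s ÷ 3.15576×10^7 s/year (365.25 × 86400) = 4.584 years.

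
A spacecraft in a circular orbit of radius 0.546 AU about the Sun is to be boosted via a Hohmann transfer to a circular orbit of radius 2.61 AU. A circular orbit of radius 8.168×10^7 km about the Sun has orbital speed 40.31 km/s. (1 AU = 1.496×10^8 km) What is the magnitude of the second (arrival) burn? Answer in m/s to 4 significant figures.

From the circular-orbit relation v² = μ/r at r = 8.168×10^7 km: μ = v²r = (40.31)² × 8.168×10^7 = 1.32722×10^11 km³/s².
In km: r₁ = 0.546 × 1.496×10^8 = 8.16816×10^7 km; r₂ = 2.61 × 1.496×10^8 = 3.90456×10^8 km.
Transfer-ellipse semi-major axis a_t = (r₁ + r₂)/2 = (8.16816×10^7 + 3.90456×10^8)/2 = 2.360688×10^8 km.
Circular speed at r = 3.90456×10^8 km: v_c = √(μ/r) = 18.437 km/s.
Vis-viva on the transfer ellipse at r = 3.90456×10^8 km gives v_t = √[μ(2/r − 1/a_t)] = 10.845 km/s.
Δv₂ = |v_t − v_c| = |10.845 − 18.437| = 7.592 km/s.

Δv₂ = 7592 m/s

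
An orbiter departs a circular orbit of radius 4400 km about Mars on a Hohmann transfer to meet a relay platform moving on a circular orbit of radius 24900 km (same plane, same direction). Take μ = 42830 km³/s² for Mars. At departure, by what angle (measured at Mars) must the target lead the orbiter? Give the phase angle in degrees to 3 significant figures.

Transfer-ellipse semi-major axis a_t = (r₁ + r₂)/2 = (4400 + 24900)/2 = 14650 km.
The half-period of the transfer ellipse is t = π√(a_t³/μ) = 26917.3 s.
Target angular speed ω₂ = √(μ/r₂³) = 5.26714×10^-5 rad/s.
Angle swept by the target during transfer: ω₂·t = 1.4178 rad = 81.23°.
Arrival is 180° from departure on the ellipse, so φ = 180° − 81.23° = 98.8°.

φ = 98.8°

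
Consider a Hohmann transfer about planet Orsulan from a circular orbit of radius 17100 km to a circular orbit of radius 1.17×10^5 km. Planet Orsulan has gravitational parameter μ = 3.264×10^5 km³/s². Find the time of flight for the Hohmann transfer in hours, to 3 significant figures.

t = 26.5 hours

Transfer-ellipse semi-major axis a_t = (r₁ + r₂)/2 = (17100 + 1.170×10^5)/2 = 67050 km.
By Kepler's third law the transfer-orbit period is T = 2π√(a_t³/μ), so t = T/2 = 95470 s.
Converting: 95470 s ÷ 3600 s/hour = 26.5 hours.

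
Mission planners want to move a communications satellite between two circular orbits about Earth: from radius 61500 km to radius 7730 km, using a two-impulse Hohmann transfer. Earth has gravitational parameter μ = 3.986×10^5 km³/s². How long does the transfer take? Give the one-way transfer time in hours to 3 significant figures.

t = 8.90 hours

The Hohmann ellipse has a_t = (r₁ + r₂)/2 = 34615 km.
Transfer time t = π√(a_t³/μ) = π√((34615)³ / 3.986×10^5) = 32050 s.
Converting: 32050 s ÷ 3600 s/hour = 8.90 hours.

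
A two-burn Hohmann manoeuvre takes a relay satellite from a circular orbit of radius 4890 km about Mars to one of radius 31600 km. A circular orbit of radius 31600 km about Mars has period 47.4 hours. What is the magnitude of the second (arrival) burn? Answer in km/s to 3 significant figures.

Δv₂ = 0.561 km/s

From Kepler's third law T² = 4π²r³/μ at r = 31600 km, T = 47.4 hours = 47.4 × 3600 s = 1.7064×10^5 s: μ = 4π²r³/T² = 42781.8 km³/s².
Transfer-ellipse semi-major axis a_t = (r₁ + r₂)/2 = (4890 + 31600)/2 = 18245 km.
On the circular orbit at r = 31600 km, v_c = √(μ/r) = 1.1636 km/s.
Vis-viva on the transfer ellipse at r = 31600 km gives v_t = √[μ(2/r − 1/a_t)] = 0.60238 km/s.
Δv₂ = |v_t − v_c| = |0.60238 − 1.1636| = 0.5612 km/s.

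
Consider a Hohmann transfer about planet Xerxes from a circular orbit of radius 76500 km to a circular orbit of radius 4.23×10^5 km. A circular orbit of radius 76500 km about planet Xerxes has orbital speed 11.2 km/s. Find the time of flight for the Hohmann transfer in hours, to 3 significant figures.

From the circular-orbit relation v² = μ/r at r = 76500 km: μ = v²r = (11.2)² × 76500 = 9.59616×10^6 km³/s².
The Hohmann ellipse has a_t = (r₁ + r₂)/2 = 2.4975×10^5 km.
Half the transfer-orbit period gives t = π√(a_t³/μ) = 1.266×10^5 s.
Converting: 1.266×10^5 s ÷ 3600 s/hour = 35.2 hours.

t = 35.2 hours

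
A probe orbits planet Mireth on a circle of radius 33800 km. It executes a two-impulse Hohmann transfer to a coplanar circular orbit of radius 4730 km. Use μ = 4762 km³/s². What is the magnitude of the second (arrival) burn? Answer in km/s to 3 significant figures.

The Hohmann ellipse has a_t = (r₁ + r₂)/2 = 19265 km.
Circular speed at r = 4730 km: v_c = √(μ/r) = 1.00338 km/s.
Transfer-orbit speed at the same r (vis-viva, a = a_t): v_t = √[μ(2/r − 1/a_t)] = 1.32904 km/s.
Δv₂ = |v_t − v_c| = |1.32904 − 1.00338| = 0.3257 km/s.

Δv₂ = 0.326 km/s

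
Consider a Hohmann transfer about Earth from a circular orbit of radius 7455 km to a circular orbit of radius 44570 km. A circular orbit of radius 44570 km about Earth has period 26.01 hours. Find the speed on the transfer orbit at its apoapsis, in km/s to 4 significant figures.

v = 1.601 km/s

From Kepler's third law T² = 4π²r³/μ at r = 44570 km, T = 26.01 hours = 26.01 × 3600 s = 93636 s: μ = 4π²r³/T² = 3.98659×10^5 km³/s².
Transfer-ellipse semi-major axis a_t = (r₁ + r₂)/2 = (7455 + 44570)/2 = 26012.5 km.
The apoapsis of the transfer ellipse is at r = 44570 km.
Vis-viva: v = √[μ(2/r − 1/a_t)] = √[3.98659×10^5 × (2/44570 − 1/26012.5)] = 1.601 km/s.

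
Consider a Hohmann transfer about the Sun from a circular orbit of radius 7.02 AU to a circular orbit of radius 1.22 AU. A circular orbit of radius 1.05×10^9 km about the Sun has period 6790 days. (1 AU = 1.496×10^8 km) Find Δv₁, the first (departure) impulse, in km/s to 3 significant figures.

From Kepler's third law T² = 4π²r³/μ at r = 1.05×10^9 km, T = 6790 days = 6790 × 86400 s = 5.86656×10^8 s: μ = 4π²r³/T² = 1.32789×10^11 km³/s².
In km: r₁ = 7.02 × 1.496×10^8 = 1.050192×10^9 km; r₂ = 1.22 × 1.496×10^8 = 1.82512×10^8 km.
Transfer-ellipse semi-major axis a_t = (r₁ + r₂)/2 = (1.050192×10^9 + 1.82512×10^8)/2 = 6.16352×10^8 km.
Circular speed at r = 1.050192×10^9 km: v_c = √(μ/r) = 11.245 km/s.
Transfer-orbit speed at the same r (vis-viva, a = a_t): v_t = √[μ(2/r − 1/a_t)] = 6.1190 km/s.
Δv₁ = |v_t − v_c| = |6.1190 − 11.245| = 5.126 km/s.

Δv₁ = 5.13 km/s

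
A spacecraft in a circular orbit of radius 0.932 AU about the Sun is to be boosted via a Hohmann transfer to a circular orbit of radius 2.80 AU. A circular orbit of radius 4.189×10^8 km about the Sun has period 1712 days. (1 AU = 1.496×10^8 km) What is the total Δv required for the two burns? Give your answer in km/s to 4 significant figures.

From Kepler's third law T² = 4π²r³/μ at r = 4.189×10^8 km, T = 1712 days = 1712 × 86400 s = 1.479168×10^8 s: μ = 4π²r³/T² = 1.32634×10^11 km³/s².
In km: r₁ = 0.932 × 1.496×10^8 = 1.394272×10^8 km; r₂ = 2.80 × 1.496×10^8 = 4.1888×10^8 km.
Transfer-ellipse semi-major axis a_t = (r₁ + r₂)/2 = (1.394272×10^8 + 4.1888×10^8)/2 = 2.791536×10^8 km.
Circular speed at r₁: v₁ = √(μ/r₁) = √(1.32634×10^11/1.394272×10^8) = 30.84283 km/s.
Transfer-orbit speed at r₁ (vis-viva): v_p = √[μ(2/r₁ − 1/a_t)] = 37.78134 km/s.
First burn Δv₁ = |v_p − v₁| = 6.939 km/s.
At r₂, v₂ = √(μ/r₂) = 17.7944 km/s.
Transfer-orbit speed at r₂: v_a = √[μ(2/r₂ − 1/a_t)] = 12.5758 km/s.
Second burn Δv₂ = |v₂ − v_a| = 5.219 km/s.
Δv = Δv₁ + Δv₂ = 6.939 + 5.219 = 12.16 km/s.

Δv = 12.16 km/s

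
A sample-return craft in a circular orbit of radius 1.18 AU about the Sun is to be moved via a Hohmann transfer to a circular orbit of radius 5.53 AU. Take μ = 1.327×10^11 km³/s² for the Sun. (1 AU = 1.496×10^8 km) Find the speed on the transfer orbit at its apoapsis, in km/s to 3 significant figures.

v = 7.51 km/s

In km: r₁ = 1.18 × 1.496×10^8 = 1.76528×10^8 km; r₂ = 5.53 × 1.496×10^8 = 8.27288×10^8 km.
Transfer-ellipse semi-major axis a_t = (r₁ + r₂)/2 = (1.76528×10^8 + 8.27288×10^8)/2 = 5.01908×10^8 km.
The apoapsis of the transfer ellipse is at r = 8.27288×10^8 km.
From the vis-viva equation, v = √[μ(2/r − 1/a_t)] = 7.511 km/s.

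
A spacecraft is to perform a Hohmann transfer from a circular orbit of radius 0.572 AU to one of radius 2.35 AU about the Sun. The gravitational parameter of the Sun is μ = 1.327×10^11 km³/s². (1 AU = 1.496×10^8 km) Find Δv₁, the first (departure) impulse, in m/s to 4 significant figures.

Δv₁ = 10560 m/s

In km: r₁ = 0.572 × 1.496×10^8 = 8.55712×10^7 km; r₂ = 2.35 × 1.496×10^8 = 3.5156×10^8 km.
The Hohmann ellipse has a_t = (r₁ + r₂)/2 = 2.185656×10^8 km.
On the circular orbit at r = 8.55712×10^7 km, v_c = √(μ/r) = 39.38 km/s.
Vis-viva on the transfer ellipse at r = 8.55712×10^7 km gives v_t = √[μ(2/r − 1/a_t)] = 49.94 km/s.
Δv₁ = |v_t − v_c| = |49.94 − 39.38| = 10.56 km/s.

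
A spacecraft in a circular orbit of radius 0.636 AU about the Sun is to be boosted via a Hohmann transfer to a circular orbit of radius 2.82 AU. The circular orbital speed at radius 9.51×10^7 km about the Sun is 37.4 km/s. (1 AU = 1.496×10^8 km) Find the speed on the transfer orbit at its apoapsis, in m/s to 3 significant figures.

From the circular-orbit relation v² = μ/r at r = 9.51×10^7 km: μ = v²r = (37.4)² × 9.51×10^7 = 1.33022×10^11 km³/s².
In km: r₁ = 0.636 × 1.496×10^8 = 9.51456×10^7 km; r₂ = 2.82 × 1.496×10^8 = 4.21872×10^8 km.
The Hohmann ellipse has a_t = (r₁ + r₂)/2 = 2.585088×10^8 km.
At apoapsis, r = 4.21872×10^8 km.
Vis-viva: v = √[μ(2/r − 1/a_t)] = √[1.33022×10^11 × (2/4.21872×10^8 − 1/2.585088×10^8)] = 10.77 km/s.

v = 10800 m/s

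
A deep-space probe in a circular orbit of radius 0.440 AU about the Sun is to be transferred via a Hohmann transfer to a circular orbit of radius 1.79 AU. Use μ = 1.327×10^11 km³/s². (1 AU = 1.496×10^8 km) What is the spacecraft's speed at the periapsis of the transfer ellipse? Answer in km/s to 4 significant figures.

In km: r₁ = 0.440 × 1.496×10^8 = 6.5824×10^7 km; r₂ = 1.79 × 1.496×10^8 = 2.67784×10^8 km.
Semi-major axis of the transfer orbit: a_t = (6.5824×10^7 + 2.67784×10^8)/2 = 1.66804×10^8 km.
At periapsis, r = 6.5824×10^7 km.
Applying v² = μ(2/r − 1/a_t): v = 56.89 km/s.

v = 56.89 km/s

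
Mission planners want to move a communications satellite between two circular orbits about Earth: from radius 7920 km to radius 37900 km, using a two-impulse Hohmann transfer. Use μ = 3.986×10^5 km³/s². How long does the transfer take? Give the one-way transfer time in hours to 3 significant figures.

t = 4.79 hours

The Hohmann ellipse has a_t = (r₁ + r₂)/2 = 22910 km.
By Kepler's third law the transfer-orbit period is T = 2π√(a_t³/μ), so t = T/2 = 17260 s.
Converting: 17260 s ÷ 3600 s/hour = 4.79 hours.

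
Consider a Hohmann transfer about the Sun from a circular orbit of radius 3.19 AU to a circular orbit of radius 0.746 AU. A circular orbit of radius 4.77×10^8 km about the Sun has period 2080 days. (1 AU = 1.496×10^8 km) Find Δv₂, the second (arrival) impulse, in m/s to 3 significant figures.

Δv₂ = 9420 m/s

From Kepler's third law T² = 4π²r³/μ at r = 4.77×10^8 km, T = 2080 days = 2080 × 86400 s = 1.79712×10^8 s: μ = 4π²r³/T² = 1.32666×10^11 km³/s².
In km: r₁ = 3.19 × 1.496×10^8 = 4.77224×10^8 km; r₂ = 0.746 × 1.496×10^8 = 1.116016×10^8 km.
Semi-major axis of the transfer orbit: a_t = (4.77224×10^8 + 1.116016×10^8)/2 = 2.944128×10^8 km.
On the circular orbit at r = 1.116016×10^8 km, v_c = √(μ/r) = 34.478 km/s.
Vis-viva on the transfer ellipse at r = 1.116016×10^8 km gives v_t = √[μ(2/r − 1/a_t)] = 43.896 km/s.
Δv₂ = |v_t − v_c| = |43.896 − 34.478| = 9.418 km/s.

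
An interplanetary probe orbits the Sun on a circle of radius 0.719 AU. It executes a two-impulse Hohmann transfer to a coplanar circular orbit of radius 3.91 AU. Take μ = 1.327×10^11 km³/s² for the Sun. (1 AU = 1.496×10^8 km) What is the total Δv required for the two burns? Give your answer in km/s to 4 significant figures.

In km: r₁ = 0.719 × 1.496×10^8 = 1.075624×10^8 km; r₂ = 3.91 × 1.496×10^8 = 5.84936×10^8 km.
The Hohmann ellipse has a_t = (r₁ + r₂)/2 = 3.462492×10^8 km.
At r₁ the circular-orbit speed is v₁ = √(μ/r₁) = 35.12 km/s.
Transfer-orbit speed at r₁ (vis-viva): v_p = √[μ(2/r₁ − 1/a_t)] = 45.65 km/s.
First burn Δv₁ = |v_p − v₁| = 10.53 km/s.
Circular speed at r₂: v₂ = √(μ/r₂) = 15.062 km/s.
Transfer-orbit speed at r₂: v_a = √[μ(2/r₂ − 1/a_t)] = 8.3949 km/s.
Second burn Δv₂ = |v₂ − v_a| = 6.667 km/s.
Total Δv = Δv₁ + Δv₂ = 17.20 km/s.

Δv = 17.20 km/s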